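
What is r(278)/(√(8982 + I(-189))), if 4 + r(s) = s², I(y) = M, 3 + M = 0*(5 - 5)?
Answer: 25760*√8979/2993 ≈ 815.55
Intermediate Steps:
M = -3 (M = -3 + 0*(5 - 5) = -3 + 0*0 = -3 + 0 = -3)
I(y) = -3
r(s) = -4 + s²
r(278)/(√(8982 + I(-189))) = (-4 + 278²)/(√(8982 - 3)) = (-4 + 77284)/(√8979) = 77280*(√8979/8979) = 25760*√8979/2993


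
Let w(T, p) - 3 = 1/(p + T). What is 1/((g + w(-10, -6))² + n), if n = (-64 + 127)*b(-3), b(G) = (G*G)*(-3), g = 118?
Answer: 256/3308769 ≈ 7.7370e-5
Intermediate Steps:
w(T, p) = 3 + 1/(T + p) (w(T, p) = 3 + 1/(p + T) = 3 + 1/(T + p))
b(G) = -3*G² (b(G) = G²*(-3) = -3*G²)
n = -1701 (n = (-64 + 127)*(-3*(-3)²) = 63*(-3*9) = 63*(-27) = -1701)
1/((g + w(-10, -6))² + n) = 1/((118 + (1 + 3*(-10) + 3*(-6))/(-10 - 6))² - 1701) = 1/((118 + (1 - 30 - 18)/(-16))² - 1701) = 1/((118 - 1/16*(-47))² - 1701) = 1/((118 + 47/16)² - 1701) = 1/((1935/16)² - 1701) = 1/(3744225/256 - 1701) = 1/(3308769/256) = 256/3308769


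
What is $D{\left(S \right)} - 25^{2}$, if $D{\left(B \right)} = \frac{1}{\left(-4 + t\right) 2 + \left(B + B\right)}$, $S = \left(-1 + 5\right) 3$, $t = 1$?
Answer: $- \frac{11249}{18} \approx -624.94$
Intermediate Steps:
$S = 12$ ($S = 4 \cdot 3 = 12$)
$D{\left(B \right)} = \frac{1}{-6 + 2 B}$ ($D{\left(B \right)} = \frac{1}{\left(-4 + 1\right) 2 + \left(B + B\right)} = \frac{1}{\left(-3\right) 2 + 2 B} = \frac{1}{-6 + 2 B}$)
$D{\left(S \right)} - 25^{2} = \frac{1}{2 \left(-3 + 12\right)} - 25^{2} = \frac{1}{2 \cdot 9} - 625 = \frac{1}{2} \cdot \frac{1}{9} - 625 = \frac{1}{18} - 625 = - \frac{11249}{18}$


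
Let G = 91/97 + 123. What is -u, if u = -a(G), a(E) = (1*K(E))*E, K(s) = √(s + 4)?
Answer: 12022*√1203770/9409 ≈ 1401.9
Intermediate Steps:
K(s) = √(4 + s)
G = 12022/97 (G = 91*(1/97) + 123 = 91/97 + 123 = 12022/97 ≈ 123.94)
a(E) = E*√(4 + E) (a(E) = (1*√(4 + E))*E = √(4 + E)*E = E*√(4 + E))
u = -12022*√1203770/9409 (u = -12022*√(4 + 12022/97)/97 = -12022*√(12410/97)/97 = -12022*√1203770/97/97 = -12022*√1203770/9409 ≈ -1401.9)
-u = -(-12022)*√1203770/9409 = 12022*√1203770/9409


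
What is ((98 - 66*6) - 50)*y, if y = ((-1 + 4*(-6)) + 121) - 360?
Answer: 91872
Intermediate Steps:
y = -264 (y = ((-1 - 24) + 121) - 360 = (-25 + 121) - 360 = 96 - 360 = -264)
((98 - 66*6) - 50)*y = ((98 - 66*6) - 50)*(-264) = ((98 - 396) - 50)*(-264) = (-298 - 50)*(-264) = -348*(-264) = 91872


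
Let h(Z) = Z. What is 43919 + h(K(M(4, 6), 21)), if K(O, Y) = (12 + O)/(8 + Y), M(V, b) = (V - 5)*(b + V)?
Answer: 1273653/29 ≈ 43919.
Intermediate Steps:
M(V, b) = (-5 + V)*(V + b)
K(O, Y) = (12 + O)/(8 + Y)
43919 + h(K(M(4, 6), 21)) = 43919 + (12 + (4**2 - 5*4 - 5*6 + 4*6))/(8 + 21) = 43919 + (12 + (16 - 20 - 30 + 24))/29 = 43919 + (12 - 10)/29 = 43919 + (1/29)*2 = 43919 + 2/29 = 1273653/29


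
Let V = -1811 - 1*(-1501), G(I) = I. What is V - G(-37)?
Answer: -273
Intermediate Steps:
V = -310 (V = -1811 + 1501 = -310)
V - G(-37) = -310 - 1*(-37) = -310 + 37 = -273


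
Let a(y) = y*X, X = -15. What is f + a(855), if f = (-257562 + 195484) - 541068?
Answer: -615971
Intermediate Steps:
a(y) = -15*y (a(y) = y*(-15) = -15*y)
f = -603146 (f = -62078 - 541068 = -603146)
f + a(855) = -603146 - 15*855 = -603146 - 12825 = -615971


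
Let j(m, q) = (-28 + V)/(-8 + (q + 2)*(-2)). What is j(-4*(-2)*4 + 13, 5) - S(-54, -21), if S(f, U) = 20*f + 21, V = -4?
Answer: 11665/11 ≈ 1060.5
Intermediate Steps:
S(f, U) = 21 + 20*f
j(m, q) = -32/(-12 - 2*q) (j(m, q) = (-28 - 4)/(-8 + (q + 2)*(-2)) = -32/(-8 + (2 + q)*(-2)) = -32/(-8 + (-4 - 2*q)) = -32/(-12 - 2*q))
j(-4*(-2)*4 + 13, 5) - S(-54, -21) = 16/(6 + 5) - (21 + 20*(-54)) = 16/11 - (21 - 1080) = 16*(1/11) - 1*(-1059) = 16/11 + 1059 = 11665/11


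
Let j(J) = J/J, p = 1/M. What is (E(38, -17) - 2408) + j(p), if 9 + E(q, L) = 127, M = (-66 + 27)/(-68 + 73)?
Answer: -2289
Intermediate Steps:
M = -39/5 ≈ -7.8000
E(q, L) = 118 (E(q, L) = -9 + 127 = 118)
p = -5/39 (p = 1/(-39/5) = -5/39 ≈ -0.12821)
j(J) = 1
(E(38, -17) - 2408) + j(p) = (118 - 2408) + 1 = -2290 + 1 = -2289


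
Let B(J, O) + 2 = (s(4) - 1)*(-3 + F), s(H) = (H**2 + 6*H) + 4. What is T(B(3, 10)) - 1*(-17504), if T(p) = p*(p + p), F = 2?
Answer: 21554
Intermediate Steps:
s(H) = 4 + H**2 + 6*H
B(J, O) = -45 (B(J, O) = -2 + ((4 + 4**2 + 6*4) - 1)*(-3 + 2) = -2 + ((4 + 16 + 24) - 1)*(-1) = -2 + (44 - 1)*(-1) = -2 + 43*(-1) = -2 - 43 = -45)
T(p) = 2*p**2 (T(p) = p*(2*p) = 2*p**2)
T(B(3, 10)) - 1*(-17504) = 2*(-45)**2 - 1*(-17504) = 2*2025 + 17504 = 4050 + 17504 = 21554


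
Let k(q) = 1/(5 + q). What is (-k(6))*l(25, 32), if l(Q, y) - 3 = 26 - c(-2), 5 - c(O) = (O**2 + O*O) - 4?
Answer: -28/11 ≈ -2.5455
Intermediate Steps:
c(O) = 9 - 2*O**2 (c(O) = 5 - ((O**2 + O*O) - 4) = 5 - ((O**2 + O**2) - 4) = 5 - (2*O**2 - 4) = 5 - (-4 + 2*O**2) = 5 + (4 - 2*O**2) = 9 - 2*O**2)
l(Q, y) = 28 (l(Q, y) = 3 + (26 - (9 - 2*(-2)**2)) = 3 + (26 - (9 - 2*4)) = 3 + (26 - (9 - 8)) = 3 + (26 - 1*1) = 3 + (26 - 1) = 3 + 25 = 28)
(-k(6))*l(25, 32) = -1/(5 + 6)*28 = -1/11*28 = -28/11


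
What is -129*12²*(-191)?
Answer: 3548016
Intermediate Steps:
-129*12²*(-191) = -129*144*(-191) = -18576*(-191) = 3548016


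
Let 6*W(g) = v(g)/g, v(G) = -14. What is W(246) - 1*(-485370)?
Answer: 358203053/738 ≈ 4.8537e+5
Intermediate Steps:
W(g) = -7/(3*g) (W(g) = (-14/g)/6 = -7/(3*g))
W(246) - 1*(-485370) = -7/3/246 - 1*(-485370) = -7/3*1/246 + 485370 = -7/738 + 485370 = 358203053/738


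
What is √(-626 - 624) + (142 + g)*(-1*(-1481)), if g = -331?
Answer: -279909 + 25*I*√2 ≈ -2.7991e+5 + 35.355*I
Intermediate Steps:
√(-626 - 624) + (142 + g)*(-1*(-1481)) = √(-626 - 624) + (142 - 331)*(-1*(-1481)) = √(-1250) - 189*1481 = 25*I*√2 - 279909 = -279909 + 25*I*√2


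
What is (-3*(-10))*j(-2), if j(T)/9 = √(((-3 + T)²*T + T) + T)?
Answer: 810*I*√6 ≈ 1984.1*I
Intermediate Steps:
j(T) = 9*√(2*T + T*(-3 + T)²) (j(T) = 9*√(((-3 + T)²*T + T) + T) = 9*√((T*(-3 + T)² + T) + T) = 9*√((T + T*(-3 + T)²) + T) = 9*√(2*T + T*(-3 + T)²))
(-3*(-10))*j(-2) = (-3*(-10))*(9*√(-2*(2 + (-3 - 2)²))) = 30*(9*√(-2*(2 + (-5)²))) = 30*(9*√(-2*(2 + 25))) = 30*(9*√(-2*27)) = 30*(9*√(-54)) = 30*(9*(3*I*√6)) = 30*(27*I*√6) = 810*I*√6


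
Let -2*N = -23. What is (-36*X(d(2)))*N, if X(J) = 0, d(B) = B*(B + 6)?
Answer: 0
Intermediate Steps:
N = 23/2 (N = -½*(-23) = 23/2 ≈ 11.500)
d(B) = B*(6 + B)
(-36*X(d(2)))*N = -36*0*(23/2) = 0*(23/2) = 0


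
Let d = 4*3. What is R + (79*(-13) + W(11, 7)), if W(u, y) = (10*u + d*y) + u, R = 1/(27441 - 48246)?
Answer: -17101711/20805 ≈ -822.00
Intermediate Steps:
d = 12
R = -1/20805 (R = 1/(-20805) = -1/20805 ≈ -4.8065e-5)
W(u, y) = 11*u + 12*y (W(u, y) = (10*u + 12*y) + u = 11*u + 12*y)
R + (79*(-13) + W(11, 7)) = -1/20805 + (79*(-13) + (11*11 + 12*7)) = -1/20805 + (-1027 + (121 + 84)) = -1/20805 + (-1027 + 205) = -1/20805 - 822 = -17101711/20805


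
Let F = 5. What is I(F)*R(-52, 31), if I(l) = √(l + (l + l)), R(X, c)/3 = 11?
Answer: 33*√15 ≈ 127.81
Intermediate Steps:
R(X, c) = 33 (R(X, c) = 3*11 = 33)
I(l) = √3*√l (I(l) = √(l + 2*l) = √(3*l) = √3*√l)
I(F)*R(-52, 31) = (√3*√5)*33 = √15*33 = 33*√15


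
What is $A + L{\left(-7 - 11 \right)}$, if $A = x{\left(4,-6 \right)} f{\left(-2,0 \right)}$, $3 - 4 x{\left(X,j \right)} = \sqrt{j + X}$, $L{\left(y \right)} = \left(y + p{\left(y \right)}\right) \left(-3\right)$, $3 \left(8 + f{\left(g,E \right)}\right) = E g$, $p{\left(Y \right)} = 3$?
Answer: $39 + 2 i \sqrt{2} \approx 39.0 + 2.8284 i$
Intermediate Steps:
$f{\left(g,E \right)} = -8 + \frac{E g}{3}$
$L{\left(y \right)} = -9 - 3 y$ ($L{\left(y \right)} = \left(y + 3\right) \left(-3\right) = \left(3 + y\right) \left(-3\right) = -9 - 3 y$)
$x{\left(X,j \right)} = \frac{3}{4} - \frac{\sqrt{X + j}}{4}$ ($x{\left(X,j \right)} = \frac{3}{4} - \frac{\sqrt{j + X}}{4} = \frac{3}{4} - \frac{\sqrt{X + j}}{4}$)
$A = -6 + 2 i \sqrt{2}$ ($A = \left(\frac{3}{4} - \frac{\sqrt{4 - 6}}{4}\right) \left(-8 + \frac{1}{3} \cdot 0 \left(-2\right)\right) = \left(\frac{3}{4} - \frac{\sqrt{-2}}{4}\right) \left(-8 + 0\right) = \left(\frac{3}{4} - \frac{i \sqrt{2}}{4}\right) \left(-8\right) = -6 + 2 i \sqrt{2} \approx -6.0 + 2.8284 i$)
$A + L{\left(-7 - 11 \right)} = \left(-6 + 2 i \sqrt{2}\right) - \left(9 + 3 \left(-7 - 11\right)\right) = \left(-6 + 2 i \sqrt{2}\right) - -45 = \left(-6 + 2 i \sqrt{2}\right) + \left(-9 + 54\right) = \left(-6 + 2 i \sqrt{2}\right) + 45 = 39 + 2 i \sqrt{2}$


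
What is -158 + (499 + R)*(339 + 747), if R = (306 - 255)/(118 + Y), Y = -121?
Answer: 523294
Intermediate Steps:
R = -17 (R = (306 - 255)/(118 - 121) = 51/(-3) = 51*(-⅓) = -17)
-158 + (499 + R)*(339 + 747) = -158 + (499 - 17)*(339 + 747) = -158 + 482*1086 = -158 + 523452 = 523294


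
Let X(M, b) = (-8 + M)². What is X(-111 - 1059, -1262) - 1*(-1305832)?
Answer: 2693516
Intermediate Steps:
X(-111 - 1059, -1262) - 1*(-1305832) = (-8 + (-111 - 1059))² - 1*(-1305832) = (-8 - 1170)² + 1305832 = (-1178)² + 1305832 = 1387684 + 1305832 = 2693516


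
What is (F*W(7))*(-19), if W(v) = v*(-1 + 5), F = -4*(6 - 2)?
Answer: 8512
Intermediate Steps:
F = -16 (F = -4*4 = -16)
W(v) = 4*v (W(v) = v*4 = 4*v)
(F*W(7))*(-19) = -64*7*(-19) = -16*28*(-19) = -448*(-19) = 8512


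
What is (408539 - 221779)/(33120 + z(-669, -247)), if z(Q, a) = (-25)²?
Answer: 37352/6749 ≈ 5.5344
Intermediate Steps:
z(Q, a) = 625
(408539 - 221779)/(33120 + z(-669, -247)) = (408539 - 221779)/(33120 + 625) = 186760/33745 = 186760*(1/33745) = 37352/6749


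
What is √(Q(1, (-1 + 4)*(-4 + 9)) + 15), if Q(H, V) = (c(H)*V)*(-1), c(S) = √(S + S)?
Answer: √(15 - 15*√2) ≈ 2.4926*I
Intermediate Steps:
c(S) = √2*√S (c(S) = √(2*S) = √2*√S)
Q(H, V) = -V*√2*√H (Q(H, V) = ((√2*√H)*V)*(-1) = (V*√2*√H)*(-1) = -V*√2*√H)
√(Q(1, (-1 + 4)*(-4 + 9)) + 15) = √(-(-1 + 4)*(-4 + 9)*√2*√1 + 15) = √(-1*3*5*√2*1 + 15) = √(-1*15*√2*1 + 15) = √(-15*√2 + 15) = √(15 - 15*√2)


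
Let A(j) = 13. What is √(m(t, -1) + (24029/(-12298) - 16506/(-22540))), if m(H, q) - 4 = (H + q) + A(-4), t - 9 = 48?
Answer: 2*√439677810286715/4949945 ≈ 8.4722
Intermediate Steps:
t = 57 (t = 9 + 48 = 57)
m(H, q) = 17 + H + q (m(H, q) = 4 + ((H + q) + 13) = 4 + (13 + H + q) = 17 + H + q)
√(m(t, -1) + (24029/(-12298) - 16506/(-22540))) = √((17 + 57 - 1) + (24029/(-12298) - 16506/(-22540))) = √(73 + (24029*(-1/12298) - 16506*(-1/22540))) = √(73 + (-24029/12298 + 1179/1610)) = √(73 - 6046837/4949945) = √(355299148/4949945) = 2*√439677810286715/4949945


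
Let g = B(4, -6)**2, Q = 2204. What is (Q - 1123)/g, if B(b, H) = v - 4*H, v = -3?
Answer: 1081/441 ≈ 2.4512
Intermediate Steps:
B(b, H) = -3 - 4*H
g = 441 (g = (-3 - 4*(-6))**2 = (-3 + 24)**2 = 21**2 = 441)
(Q - 1123)/g = (2204 - 1123)/441 = 1081*(1/441) = 1081/441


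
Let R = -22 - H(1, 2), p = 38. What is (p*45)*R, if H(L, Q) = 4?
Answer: -44460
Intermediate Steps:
R = -26 (R = -22 - 1*4 = -22 - 4 = -26)
(p*45)*R = (38*45)*(-26) = 1710*(-26) = -44460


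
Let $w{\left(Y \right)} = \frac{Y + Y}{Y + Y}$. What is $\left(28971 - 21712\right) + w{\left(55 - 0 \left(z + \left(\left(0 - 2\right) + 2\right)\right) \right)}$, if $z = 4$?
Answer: $7260$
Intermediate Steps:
$w{\left(Y \right)} = 1$ ($w{\left(Y \right)} = \frac{2 Y}{2 Y} = 2 Y \frac{1}{2 Y} = 1$)
$\left(28971 - 21712\right) + w{\left(55 - 0 \left(z + \left(\left(0 - 2\right) + 2\right)\right) \right)} = \left(28971 - 21712\right) + 1 = 7259 + 1 = 7260$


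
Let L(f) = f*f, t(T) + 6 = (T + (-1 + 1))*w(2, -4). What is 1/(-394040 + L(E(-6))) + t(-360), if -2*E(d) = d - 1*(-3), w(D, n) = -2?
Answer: 1125371810/1576151 ≈ 714.00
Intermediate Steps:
t(T) = -6 - 2*T (t(T) = -6 + (T + (-1 + 1))*(-2) = -6 + (T + 0)*(-2) = -6 + T*(-2) = -6 - 2*T)
E(d) = -3/2 - d/2 (E(d) = -(d - 1*(-3))/2 = -(d + 3)/2 = -(3 + d)/2 = -3/2 - d/2)
L(f) = f²
1/(-394040 + L(E(-6))) + t(-360) = 1/(-394040 + (-3/2 - ½*(-6))²) + (-6 - 2*(-360)) = 1/(-394040 + (-3/2 + 3)²) + (-6 + 720) = 1/(-394040 + (3/2)²) + 714 = 1/(-394040 + 9/4) + 714 = 1/(-1576151/4) + 714 = -4/1576151 + 714 = 1125371810/1576151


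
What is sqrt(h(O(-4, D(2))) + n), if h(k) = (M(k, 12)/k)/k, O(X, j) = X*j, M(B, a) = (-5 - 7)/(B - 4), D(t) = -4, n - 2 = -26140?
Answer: 9*I*sqrt(82609)/16 ≈ 161.67*I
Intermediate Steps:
n = -26138 (n = 2 - 26140 = -26138)
M(B, a) = -12/(-4 + B)
h(k) = -12/(k**2*(-4 + k)) (h(k) = ((-12/(-4 + k))/k)/k = (-12/(k*(-4 + k)))/k = -12/(k**2*(-4 + k)))
sqrt(h(O(-4, D(2))) + n) = sqrt(-12/((-4*(-4))**2*(-4 - 4*(-4))) - 26138) = sqrt(-12/(16**2*(-4 + 16)) - 26138) = sqrt(-12*1/256/12 - 26138) = sqrt(-12*1/256*1/12 - 26138) = sqrt(-1/256 - 26138) = sqrt(-6691329/256) = 9*I*sqrt(82609)/16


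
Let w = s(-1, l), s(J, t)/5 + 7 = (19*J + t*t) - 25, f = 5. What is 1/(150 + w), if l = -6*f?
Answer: 1/4395 ≈ 0.00022753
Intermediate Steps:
l = -30 (l = -6*5 = -30)
s(J, t) = -160 + 5*t**2 + 95*J (s(J, t) = -35 + 5*((19*J + t*t) - 25) = -35 + 5*((19*J + t**2) - 25) = -35 + 5*((t**2 + 19*J) - 25) = -35 + 5*(-25 + t**2 + 19*J) = -35 + (-125 + 5*t**2 + 95*J) = -160 + 5*t**2 + 95*J)
w = 4245 (w = -160 + 5*(-30)**2 + 95*(-1) = -160 + 5*900 - 95 = -160 + 4500 - 95 = 4245)
1/(150 + w) = 1/(150 + 4245) = 1/4395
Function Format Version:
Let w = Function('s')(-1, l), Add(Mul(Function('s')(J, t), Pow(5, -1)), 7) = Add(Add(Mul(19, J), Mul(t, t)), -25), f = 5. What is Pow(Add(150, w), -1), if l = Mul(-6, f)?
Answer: Rational(1, 4395) ≈ 0.00022753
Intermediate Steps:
l = -30 (l = Mul(-6, 5) = -30)
Function('s')(J, t) = Add(-160, Mul(5, Pow(t, 2)), Mul(95, J)) (Function('s')(J, t) = Add(-35, Mul(5, Add(Add(Mul(19, J), Mul(t, t)), -25))) = Add(-35, Mul(5, Add(Add(Mul(19, J), Pow(t, 2)), -25))) = Add(-35, Mul(5, Add(Add(Pow(t, 2), Mul(19, J)), -25))) = Add(-35, Mul(5, Add(-25, Pow(t, 2), Mul(19, J)))) = Add(-35, Add(-125, Mul(5, Pow(t, 2)), Mul(95, J))) = Add(-160, Mul(5, Pow(t, 2)), Mul(95, J)))
w = 4245 (w = Add(-160, Mul(5, Pow(-30, 2)), Mul(95, -1)) = Add(-160, Mul(5, 900), -95) = Add(-160, 4500, -95) = 4245)
Pow(Add(150, w), -1) = Pow(Add(150, 4245), -1) = Pow(4395, -1) = Rational(1, 4395)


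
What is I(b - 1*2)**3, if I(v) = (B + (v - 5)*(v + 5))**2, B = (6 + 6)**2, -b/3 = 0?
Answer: 3462825991689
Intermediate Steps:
b = 0 (b = -3*0 = 0)
B = 144 (B = 12**2 = 144)
I(v) = (144 + (-5 + v)*(5 + v))**2 (I(v) = (144 + (v - 5)*(v + 5))**2 = (144 + (-5 + v)*(5 + v))**2)
I(b - 1*2)**3 = ((119 + (0 - 1*2)**2)**2)**3 = ((119 + (0 - 2)**2)**2)**3 = ((119 + (-2)**2)**2)**3 = ((119 + 4)**2)**3 = (123**2)**3 = 15129**3 = 3462825991689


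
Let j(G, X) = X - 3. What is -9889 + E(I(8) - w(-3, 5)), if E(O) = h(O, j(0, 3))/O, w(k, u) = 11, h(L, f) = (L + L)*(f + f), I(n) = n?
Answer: -9889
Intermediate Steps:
j(G, X) = -3 + X
h(L, f) = 4*L*f (h(L, f) = (2*L)*(2*f) = 4*L*f)
E(O) = 0 (E(O) = (4*O*(-3 + 3))/O = (4*O*0)/O = 0/O = 0)
-9889 + E(I(8) - w(-3, 5)) = -9889 + 0 = -9889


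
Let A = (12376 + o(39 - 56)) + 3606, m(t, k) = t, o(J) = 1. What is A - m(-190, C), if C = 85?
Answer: 16173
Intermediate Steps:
A = 15983 (A = (12376 + 1) + 3606 = 12377 + 3606 = 15983)
A - m(-190, C) = 15983 - 1*(-190) = 15983 + 190 = 16173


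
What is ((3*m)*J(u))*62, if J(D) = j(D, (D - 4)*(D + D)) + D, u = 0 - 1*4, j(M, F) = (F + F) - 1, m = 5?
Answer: 114390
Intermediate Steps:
j(M, F) = -1 + 2*F (j(M, F) = 2*F - 1 = -1 + 2*F)
u = -4 (u = 0 - 4 = -4)
J(D) = -1 + D + 4*D*(-4 + D) (J(D) = (-1 + 2*((D - 4)*(D + D))) + D = (-1 + 2*((-4 + D)*(2*D))) + D = (-1 + 2*(2*D*(-4 + D))) + D = (-1 + 4*D*(-4 + D)) + D = -1 + D + 4*D*(-4 + D))
((3*m)*J(u))*62 = ((3*5)*(-1 - 4 + 4*(-4)*(-4 - 4)))*62 = (15*(-1 - 4 + 4*(-4)*(-8)))*62 = (15*(-1 - 4 + 128))*62 = (15*123)*62 = 1845*62 = 114390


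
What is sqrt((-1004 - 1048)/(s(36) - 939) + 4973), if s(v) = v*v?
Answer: sqrt(70341257)/119 ≈ 70.479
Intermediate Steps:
s(v) = v**2
sqrt((-1004 - 1048)/(s(36) - 939) + 4973) = sqrt((-1004 - 1048)/(36**2 - 939) + 4973) = sqrt(-2052/(1296 - 939) + 4973) = sqrt(-2052/357 + 4973) = sqrt(-2052*1/357 + 4973) = sqrt(-684/119 + 4973) = sqrt(591103/119) = sqrt(70341257)/119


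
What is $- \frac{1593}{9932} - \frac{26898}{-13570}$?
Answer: $\frac{122766963}{67388620} \approx 1.8218$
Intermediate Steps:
$- \frac{1593}{9932} - \frac{26898}{-13570} = \left(-1593\right) \frac{1}{9932} - - \frac{13449}{6785} = - \frac{1593}{9932} + \frac{13449}{6785} = \frac{122766963}{67388620}$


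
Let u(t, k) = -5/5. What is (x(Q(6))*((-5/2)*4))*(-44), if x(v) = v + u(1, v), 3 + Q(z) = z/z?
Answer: -1320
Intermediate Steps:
u(t, k) = -1 (u(t, k) = -5*1/5 = -1)
Q(z) = -2 (Q(z) = -3 + z/z = -3 + 1 = -2)
x(v) = -1 + v (x(v) = v - 1 = -1 + v)
(x(Q(6))*((-5/2)*4))*(-44) = ((-1 - 2)*((-5/2)*4))*(-44) = -3*(1/2)*(-5)*4*(-44) = -(-15)*4/2*(-44) = -3*(-10)*(-44) = 30*(-44) = -1320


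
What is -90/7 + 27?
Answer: 99/7 ≈ 14.143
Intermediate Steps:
-90/7 + 27 = 99/7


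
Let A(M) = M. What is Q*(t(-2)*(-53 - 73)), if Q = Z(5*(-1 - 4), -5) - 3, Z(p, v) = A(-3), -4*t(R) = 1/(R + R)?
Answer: 189/4 ≈ 47.250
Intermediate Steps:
t(R) = -1/(8*R) (t(R) = -1/(4*(R + R)) = -1/(2*R)/4 = -1/(8*R))
Z(p, v) = -3
Q = -6 (Q = -3 - 3 = -6)
Q*(t(-2)*(-53 - 73)) = -6*(-⅛/(-2))*(-53 - 73) = -6*(-⅛*(-½))*(-126) = -3*(-126)/8 = -6*(-63/8) = 189/4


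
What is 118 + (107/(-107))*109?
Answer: 9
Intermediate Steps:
118 + (107/(-107))*109 = 118 + (107*(-1/107))*109 = 118 - 1*109 = 118 - 109 = 9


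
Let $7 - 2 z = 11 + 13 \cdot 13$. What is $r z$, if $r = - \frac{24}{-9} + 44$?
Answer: $- \frac{12110}{3} \approx -4036.7$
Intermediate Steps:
$z = - \frac{173}{2}$ ($z = \frac{7}{2} - \frac{11 + 13 \cdot 13}{2} = \frac{7}{2} - \frac{11 + 169}{2} = \frac{7}{2} - 90 = - \frac{173}{2} \approx -86.5$)
$r = \frac{140}{3}$ ($r = \left(-24\right) \left(- \frac{1}{9}\right) + 44 = \frac{8}{3} + 44 = \frac{140}{3} \approx 46.667$)
$r z = \frac{140}{3} \left(- \frac{173}{2}\right) = - \frac{12110}{3}$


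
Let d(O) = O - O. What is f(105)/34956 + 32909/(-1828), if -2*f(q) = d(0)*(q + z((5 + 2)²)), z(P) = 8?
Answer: -32909/1828 ≈ -18.003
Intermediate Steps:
d(O) = 0
f(q) = 0 (f(q) = -0*(q + 8) = -0*(8 + q) = -½*0 = 0)
f(105)/34956 + 32909/(-1828) = 0/34956 + 32909/(-1828) = 0*(1/34956) + 32909*(-1/1828) = 0 - 32909/1828 = -32909/1828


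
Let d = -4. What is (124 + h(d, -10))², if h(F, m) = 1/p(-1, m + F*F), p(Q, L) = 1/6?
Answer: 16900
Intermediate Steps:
p(Q, L) = ⅙ (p(Q, L) = 1*(⅙) = ⅙)
h(F, m) = 6 (h(F, m) = 1/(⅙) = 6)
(124 + h(d, -10))² = (124 + 6)² = 130² = 16900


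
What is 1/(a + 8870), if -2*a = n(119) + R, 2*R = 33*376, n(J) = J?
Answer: 2/11417 ≈ 0.00017518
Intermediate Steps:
R = 6204 (R = (33*376)/2 = (1/2)*12408 = 6204)
a = -6323/2 (a = -(119 + 6204)/2 = -1/2*6323 = -6323/2 ≈ -3161.5)
1/(a + 8870) = 1/(-6323/2 + 8870) = 1/(11417/2) = 2/11417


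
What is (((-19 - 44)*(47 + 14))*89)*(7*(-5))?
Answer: 11970945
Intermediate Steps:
(((-19 - 44)*(47 + 14))*89)*(7*(-5)) = (-63*61*89)*(-35) = -3843*89*(-35) = -342027*(-35) = 11970945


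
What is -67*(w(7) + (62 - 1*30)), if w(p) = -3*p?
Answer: -737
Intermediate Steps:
-67*(w(7) + (62 - 1*30)) = -67*(-3*7 + (62 - 1*30)) = -67*(-21 + (62 - 30)) = -67*(-21 + 32) = -67*11 = -737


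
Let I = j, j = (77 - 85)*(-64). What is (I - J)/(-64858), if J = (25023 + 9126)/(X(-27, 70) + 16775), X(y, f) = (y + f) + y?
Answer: -2854281/363010226 ≈ -0.0078628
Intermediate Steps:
X(y, f) = f + 2*y (X(y, f) = (f + y) + y = f + 2*y)
J = 11383/5597 (J = (25023 + 9126)/((70 + 2*(-27)) + 16775) = 34149/((70 - 54) + 16775) = 34149/(16 + 16775) = 34149/16791 = 34149*(1/16791) = 11383/5597 ≈ 2.0338)
j = 512 (j = -8*(-64) = 512)
I = 512
(I - J)/(-64858) = (512 - 1*11383/5597)/(-64858) = (512 - 11383/5597)*(-1/64858) = (2854281/5597)*(-1/64858) = -2854281/363010226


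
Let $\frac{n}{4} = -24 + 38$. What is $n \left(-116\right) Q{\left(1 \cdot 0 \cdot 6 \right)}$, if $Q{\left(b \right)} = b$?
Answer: $0$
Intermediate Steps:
$n = 56$ ($n = 4 \left(-24 + 38\right) = 4 \cdot 14 = 56$)
$n \left(-116\right) Q{\left(1 \cdot 0 \cdot 6 \right)} = 56 \left(-116\right) 1 \cdot 0 \cdot 6 = - 6496 \cdot 0 \cdot 6 = \left(-6496\right) 0 = 0$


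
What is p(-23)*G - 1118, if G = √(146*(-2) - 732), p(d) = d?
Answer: -1118 - 736*I ≈ -1118.0 - 736.0*I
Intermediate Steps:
G = 32*I (G = √(-292 - 732) = √(-1024) = 32*I ≈ 32.0*I)
p(-23)*G - 1118 = -736*I - 1118 = -1118 - 736*I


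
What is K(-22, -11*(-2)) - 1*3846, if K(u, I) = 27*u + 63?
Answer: -4377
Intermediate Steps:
K(u, I) = 63 + 27*u
K(-22, -11*(-2)) - 1*3846 = (63 + 27*(-22)) - 1*3846 = (63 - 594) - 3846 = -531 - 3846 = -4377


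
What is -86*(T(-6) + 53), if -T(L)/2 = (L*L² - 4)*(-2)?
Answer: 71122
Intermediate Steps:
T(L) = -16 + 4*L³ (T(L) = -2*(L*L² - 4)*(-2) = -2*(L³ - 4)*(-2) = -2*(-4 + L³)*(-2) = -2*(8 - 2*L³) = -16 + 4*L³)
-86*(T(-6) + 53) = -86*((-16 + 4*(-6)³) + 53) = -86*((-16 + 4*(-216)) + 53) = -86*((-16 - 864) + 53) = -86*(-880 + 53) = -86*(-827) = 71122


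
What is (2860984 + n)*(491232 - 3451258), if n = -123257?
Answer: -8103743100902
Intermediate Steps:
(2860984 + n)*(491232 - 3451258) = (2860984 - 123257)*(491232 - 3451258) = 2737727*(-2960026) = -8103743100902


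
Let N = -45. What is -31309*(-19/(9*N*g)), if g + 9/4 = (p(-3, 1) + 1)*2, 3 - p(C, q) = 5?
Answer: 2379484/6885 ≈ 345.60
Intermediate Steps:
p(C, q) = -2 (p(C, q) = 3 - 1*5 = 3 - 5 = -2)
g = -17/4 (g = -9/4 + (-2 + 1)*2 = -9/4 - 1*2 = -9/4 - 2 = -17/4 ≈ -4.2500)
-31309*(-19/(9*N*g)) = -31309/(-(-17)*(-18/(-38))/4*(-45)) = -31309/(-(-17)*(-18*(-1/38))/4*(-45)) = -31309/(-(-17)*9/(4*19)*(-45)) = -31309/(-17/4*(-9/19)*(-45)) = -31309/((153/76)*(-45)) = -31309/(-6885/76) = -31309*(-76/6885) = 2379484/6885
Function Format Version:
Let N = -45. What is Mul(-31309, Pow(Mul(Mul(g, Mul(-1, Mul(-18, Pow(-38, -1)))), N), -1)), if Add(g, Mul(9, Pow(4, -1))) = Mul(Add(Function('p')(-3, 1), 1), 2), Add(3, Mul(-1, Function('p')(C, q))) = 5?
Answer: Rational(2379484, 6885) ≈ 345.60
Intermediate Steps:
Function('p')(C, q) = -2 (Function('p')(C, q) = Add(3, Mul(-1, 5)) = Add(3, -5) = -2)
g = Rational(-17, 4) (g = Add(Rational(-9, 4), Mul(Add(-2, 1), 2)) = Add(Rational(-9, 4), Mul(-1, 2)) = Add(Rational(-9, 4), -2) = Rational(-17, 4) ≈ -4.2500)
Mul(-31309, Pow(Mul(Mul(g, Mul(-1, Mul(-18, Pow(-38, -1)))), N), -1)) = Mul(-31309, Pow(Mul(Mul(Rational(-17, 4), Mul(-1, Mul(-18, Pow(-38, -1)))), -45), -1)) = Mul(-31309, Pow(Mul(Mul(Rational(-17, 4), Mul(-1, Mul(-18, Rational(-1, 38)))), -45), -1)) = Mul(-31309, Pow(Mul(Mul(Rational(-17, 4), Mul(-1, Rational(9, 19))), -45), -1)) = Mul(-31309, Pow(Mul(Mul(Rational(-17, 4), Rational(-9, 19)), -45), -1)) = Mul(-31309, Pow(Mul(Rational(153, 76), -45), -1)) = Mul(-31309, Pow(Rational(-6885, 76), -1)) = Mul(-31309, Rational(-76, 6885)) = Rational(2379484, 6885)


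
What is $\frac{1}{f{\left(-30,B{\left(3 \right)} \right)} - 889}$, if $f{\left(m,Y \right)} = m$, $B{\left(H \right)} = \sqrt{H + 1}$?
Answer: $- \frac{1}{919} \approx -0.0010881$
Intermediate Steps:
$B{\left(H \right)} = \sqrt{1 + H}$
$\frac{1}{f{\left(-30,B{\left(3 \right)} \right)} - 889} = \frac{1}{-30 - 889} = \frac{1}{-919} = - \frac{1}{919}$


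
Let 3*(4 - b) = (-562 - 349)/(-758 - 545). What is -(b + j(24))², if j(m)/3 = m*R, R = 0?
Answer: -216825625/15280281 ≈ -14.190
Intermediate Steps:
j(m) = 0 (j(m) = 3*(m*0) = 3*0 = 0)
b = 14725/3909 (b = 4 - (-562 - 349)/(3*(-758 - 545)) = 4 - (-911)/(3*(-1303)) = 4 - (-911)*(-1)/(3*1303) = 4 - ⅓*911/1303 = 4 - 911/3909 = 14725/3909 ≈ 3.7669)
-(b + j(24))² = -(14725/3909 + 0)² = -(14725/3909)² = -1*216825625/15280281 = -216825625/15280281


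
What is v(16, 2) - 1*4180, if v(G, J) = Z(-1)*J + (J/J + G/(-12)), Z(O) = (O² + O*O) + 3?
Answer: -12511/3 ≈ -4170.3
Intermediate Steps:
Z(O) = 3 + 2*O² (Z(O) = (O² + O²) + 3 = 2*O² + 3 = 3 + 2*O²)
v(G, J) = 1 + 5*J - G/12 (v(G, J) = (3 + 2*(-1)²)*J + (J/J + G/(-12)) = (3 + 2*1)*J + (1 + G*(-1/12)) = (3 + 2)*J + (1 - G/12) = 5*J + (1 - G/12) = 1 + 5*J - G/12)
v(16, 2) - 1*4180 = (1 + 5*2 - 1/12*16) - 1*4180 = (1 + 10 - 4/3) - 4180 = 29/3 - 4180 = -12511/3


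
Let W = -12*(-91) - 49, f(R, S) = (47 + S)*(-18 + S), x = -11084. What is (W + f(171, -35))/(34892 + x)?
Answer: 407/23808 ≈ 0.017095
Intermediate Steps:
f(R, S) = (-18 + S)*(47 + S)
W = 1043 (W = 1092 - 49 = 1043)
(W + f(171, -35))/(34892 + x) = (1043 + (-846 + (-35)² + 29*(-35)))/(34892 - 11084) = (1043 + (-846 + 1225 - 1015))/23808 = (1043 - 636)*(1/23808) = 407*(1/23808) = 407/23808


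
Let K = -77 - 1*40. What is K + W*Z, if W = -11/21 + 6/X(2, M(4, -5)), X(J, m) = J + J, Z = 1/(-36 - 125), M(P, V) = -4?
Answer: -791195/6762 ≈ -117.01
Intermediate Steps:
Z = -1/161 (Z = 1/(-161) = -1/161 ≈ -0.0062112)
X(J, m) = 2*J
K = -117 (K = -77 - 40 = -117)
W = 41/42 (W = -11/21 + 6/((2*2)) = -11*1/21 + 6/4 = -11/21 + 6*(¼) = -11/21 + 3/2 = 41/42 ≈ 0.97619)
K + W*Z = -117 + (41/42)*(-1/161) = -117 - 41/6762 = -791195/6762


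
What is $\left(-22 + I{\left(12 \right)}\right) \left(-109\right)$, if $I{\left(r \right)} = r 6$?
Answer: $-5450$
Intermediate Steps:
$I{\left(r \right)} = 6 r$
$\left(-22 + I{\left(12 \right)}\right) \left(-109\right) = \left(-22 + 6 \cdot 12\right) \left(-109\right) = \left(-22 + 72\right) \left(-109\right) = 50 \left(-109\right) = -5450$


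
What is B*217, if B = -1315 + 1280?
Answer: -7595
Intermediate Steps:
B = -35
B*217 = -35*217 = -7595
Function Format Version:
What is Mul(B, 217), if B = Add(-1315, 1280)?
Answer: -7595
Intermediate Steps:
B = -35
Mul(B, 217) = Mul(-35, 217) = -7595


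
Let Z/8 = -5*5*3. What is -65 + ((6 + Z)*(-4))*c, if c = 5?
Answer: 11815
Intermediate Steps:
Z = -600 (Z = 8*(-5*5*3) = 8*(-25*3) = 8*(-75) = -600)
-65 + ((6 + Z)*(-4))*c = -65 + ((6 - 600)*(-4))*5 = -65 - 594*(-4)*5 = -65 + 2376*5 = -65 + 11880 = 11815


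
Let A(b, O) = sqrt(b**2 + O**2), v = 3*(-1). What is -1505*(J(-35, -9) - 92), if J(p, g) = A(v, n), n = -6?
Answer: 138460 - 4515*sqrt(5) ≈ 1.2836e+5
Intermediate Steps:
v = -3
A(b, O) = sqrt(O**2 + b**2)
J(p, g) = 3*sqrt(5) (J(p, g) = sqrt((-6)**2 + (-3)**2) = sqrt(36 + 9) = sqrt(45) = 3*sqrt(5))
-1505*(J(-35, -9) - 92) = -1505*(3*sqrt(5) - 92) = -1505*(-92 + 3*sqrt(5)) = 138460 - 4515*sqrt(5)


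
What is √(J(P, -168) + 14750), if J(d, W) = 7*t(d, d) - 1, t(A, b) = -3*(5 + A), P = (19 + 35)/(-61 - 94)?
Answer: 7*√7183630/155 ≈ 121.04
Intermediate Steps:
P = -54/155 (P = 54/(-155) = 54*(-1/155) = -54/155 ≈ -0.34839)
t(A, b) = -15 - 3*A
J(d, W) = -106 - 21*d (J(d, W) = 7*(-15 - 3*d) - 1 = (-105 - 21*d) - 1 = -106 - 21*d)
√(J(P, -168) + 14750) = √((-106 - 21*(-54/155)) + 14750) = √((-106 + 1134/155) + 14750) = √(-15296/155 + 14750) = √(2270954/155) = 7*√7183630/155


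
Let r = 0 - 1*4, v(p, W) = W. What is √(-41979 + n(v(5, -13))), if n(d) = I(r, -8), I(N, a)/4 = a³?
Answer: I*√44027 ≈ 209.83*I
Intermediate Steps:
r = -4 (r = 0 - 4 = -4)
I(N, a) = 4*a³
n(d) = -2048 (n(d) = 4*(-8)³ = 4*(-512) = -2048)
√(-41979 + n(v(5, -13))) = √(-41979 - 2048) = √(-44027) = I*√44027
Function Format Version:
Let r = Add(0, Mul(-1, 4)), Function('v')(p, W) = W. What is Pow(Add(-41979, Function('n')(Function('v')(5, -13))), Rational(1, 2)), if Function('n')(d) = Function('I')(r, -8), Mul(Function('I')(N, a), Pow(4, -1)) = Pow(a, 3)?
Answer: Mul(I, Pow(44027, Rational(1, 2))) ≈ Mul(209.83, I)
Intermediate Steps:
r = -4 (r = Add(0, -4) = -4)
Function('I')(N, a) = Mul(4, Pow(a, 3))
Function('n')(d) = -2048 (Function('n')(d) = Mul(4, Pow(-8, 3)) = Mul(4, -512) = -2048)
Pow(Add(-41979, Function('n')(Function('v')(5, -13))), Rational(1, 2)) = Pow(Add(-41979, -2048), Rational(1, 2)) = Pow(-44027, Rational(1, 2)) = Mul(I, Pow(44027, Rational(1, 2)))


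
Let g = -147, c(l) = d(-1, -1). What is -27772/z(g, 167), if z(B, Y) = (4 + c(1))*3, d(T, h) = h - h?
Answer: -6943/3 ≈ -2314.3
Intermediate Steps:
d(T, h) = 0
c(l) = 0
z(B, Y) = 12 (z(B, Y) = (4 + 0)*3 = 4*3 = 12)
-27772/z(g, 167) = -27772/12 = -27772*1/12 = -6943/3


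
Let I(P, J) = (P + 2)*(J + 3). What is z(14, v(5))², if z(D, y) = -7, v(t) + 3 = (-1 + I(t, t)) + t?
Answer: 49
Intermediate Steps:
I(P, J) = (2 + P)*(3 + J)
v(t) = 2 + t² + 6*t (v(t) = -3 + ((-1 + (6 + 2*t + 3*t + t*t)) + t) = -3 + ((-1 + (6 + 2*t + 3*t + t²)) + t) = -3 + ((-1 + (6 + t² + 5*t)) + t) = -3 + ((5 + t² + 5*t) + t) = -3 + (5 + t² + 6*t) = 2 + t² + 6*t)
z(14, v(5))² = (-7)² = 49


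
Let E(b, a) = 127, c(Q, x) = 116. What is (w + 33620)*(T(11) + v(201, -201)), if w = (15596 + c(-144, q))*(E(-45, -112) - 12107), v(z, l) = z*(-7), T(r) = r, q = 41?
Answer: 262721811440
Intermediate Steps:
v(z, l) = -7*z
w = -188229760 (w = (15596 + 116)*(127 - 12107) = 15712*(-11980) = -188229760)
(w + 33620)*(T(11) + v(201, -201)) = (-188229760 + 33620)*(11 - 7*201) = -188196140*(11 - 1407) = -188196140*(-1396) = 262721811440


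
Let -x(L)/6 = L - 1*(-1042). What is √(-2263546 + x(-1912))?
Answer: I*√2258326 ≈ 1502.8*I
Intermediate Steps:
x(L) = -6252 - 6*L (x(L) = -6*(L - 1*(-1042)) = -6*(L + 1042) = -6*(1042 + L) = -6252 - 6*L)
√(-2263546 + x(-1912)) = √(-2263546 + (-6252 - 6*(-1912))) = √(-2263546 + (-6252 + 11472)) = √(-2263546 + 5220) = √(-2258326) = I*√2258326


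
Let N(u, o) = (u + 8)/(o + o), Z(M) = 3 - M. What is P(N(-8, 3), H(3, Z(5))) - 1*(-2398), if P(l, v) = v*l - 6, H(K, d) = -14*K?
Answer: 2392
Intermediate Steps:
N(u, o) = (8 + u)/(2*o) (N(u, o) = (8 + u)/((2*o)) = (8 + u)*(1/(2*o)) = (8 + u)/(2*o))
P(l, v) = -6 + l*v (P(l, v) = l*v - 6 = -6 + l*v)
P(N(-8, 3), H(3, Z(5))) - 1*(-2398) = (-6 + ((½)*(8 - 8)/3)*(-14*3)) - 1*(-2398) = (-6 + ((½)*(⅓)*0)*(-42)) + 2398 = (-6 + 0*(-42)) + 2398 = (-6 + 0) + 2398 = -6 + 2398 = 2392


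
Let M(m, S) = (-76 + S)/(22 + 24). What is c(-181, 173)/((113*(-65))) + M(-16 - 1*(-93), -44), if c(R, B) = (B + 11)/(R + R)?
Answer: -79764584/30577235 ≈ -2.6086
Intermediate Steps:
c(R, B) = (11 + B)/(2*R) (c(R, B) = (11 + B)/((2*R)) = (11 + B)*(1/(2*R)) = (11 + B)/(2*R))
M(m, S) = -38/23 + S/46 (M(m, S) = (-76 + S)/46 = (-76 + S)*(1/46) = -38/23 + S/46)
c(-181, 173)/((113*(-65))) + M(-16 - 1*(-93), -44) = ((½)*(11 + 173)/(-181))/((113*(-65))) + (-38/23 + (1/46)*(-44)) = ((½)*(-1/181)*184)/(-7345) + (-38/23 - 22/23) = -92/181*(-1/7345) - 60/23 = 92/1329445 - 60/23 = -79764584/30577235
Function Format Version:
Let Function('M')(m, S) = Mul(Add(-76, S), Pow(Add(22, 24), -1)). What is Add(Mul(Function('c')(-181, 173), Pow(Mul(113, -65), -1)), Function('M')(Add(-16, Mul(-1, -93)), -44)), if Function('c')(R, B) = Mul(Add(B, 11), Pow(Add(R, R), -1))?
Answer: Rational(-79764584, 30577235) ≈ -2.6086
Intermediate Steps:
Function('c')(R, B) = Mul(Rational(1, 2), Pow(R, -1), Add(11, B)) (Function('c')(R, B) = Mul(Add(11, B), Pow(Mul(2, R), -1)) = Mul(Add(11, B), Mul(Rational(1, 2), Pow(R, -1))) = Mul(Rational(1, 2), Pow(R, -1), Add(11, B)))
Function('M')(m, S) = Add(Rational(-38, 23), Mul(Rational(1, 46), S)) (Function('M')(m, S) = Mul(Add(-76, S), Pow(46, -1)) = Mul(Add(-76, S), Rational(1, 46)) = Add(Rational(-38, 23), Mul(Rational(1, 46), S)))
Add(Mul(Function('c')(-181, 173), Pow(Mul(113, -65), -1)), Function('M')(Add(-16, Mul(-1, -93)), -44)) = Add(Mul(Mul(Rational(1, 2), Pow(-181, -1), Add(11, 173)), Pow(Mul(113, -65), -1)), Add(Rational(-38, 23), Mul(Rational(1, 46), -44))) = Add(Mul(Mul(Rational(1, 2), Rational(-1, 181), 184), Pow(-7345, -1)), Add(Rational(-38, 23), Rational(-22, 23))) = Add(Mul(Rational(-92, 181), Rational(-1, 7345)), Rational(-60, 23)) = Add(Rational(92, 1329445), Rational(-60, 23)) = Rational(-79764584, 30577235)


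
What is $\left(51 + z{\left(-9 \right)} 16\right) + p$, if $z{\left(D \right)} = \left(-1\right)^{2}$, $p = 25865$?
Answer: $25932$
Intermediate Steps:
$z{\left(D \right)} = 1$
$\left(51 + z{\left(-9 \right)} 16\right) + p = \left(51 + 1 \cdot 16\right) + 25865 = \left(51 + 16\right) + 25865 = 67 + 25865 = 25932$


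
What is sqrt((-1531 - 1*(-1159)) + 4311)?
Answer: sqrt(3939) ≈ 62.761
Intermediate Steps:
sqrt((-1531 - 1*(-1159)) + 4311) = sqrt((-1531 + 1159) + 4311) = sqrt(-372 + 4311) = sqrt(3939)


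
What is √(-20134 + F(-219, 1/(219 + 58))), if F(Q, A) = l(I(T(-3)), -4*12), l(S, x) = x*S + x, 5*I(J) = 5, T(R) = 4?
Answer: 17*I*√70 ≈ 142.23*I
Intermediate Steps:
I(J) = 1 (I(J) = (⅕)*5 = 1)
l(S, x) = x + S*x (l(S, x) = S*x + x = x + S*x)
F(Q, A) = -96 (F(Q, A) = (-4*12)*(1 + 1) = -48*2 = -96)
√(-20134 + F(-219, 1/(219 + 58))) = √(-20134 - 96) = √(-20230) = 17*I*√70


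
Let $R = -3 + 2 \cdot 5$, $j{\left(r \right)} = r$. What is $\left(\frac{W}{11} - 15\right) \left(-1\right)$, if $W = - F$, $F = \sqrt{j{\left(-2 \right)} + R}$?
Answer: $15 + \frac{\sqrt{5}}{11} \approx 15.203$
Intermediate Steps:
$R = 7$ ($R = -3 + 10 = 7$)
$F = \sqrt{5}$ ($F = \sqrt{-2 + 7} = \sqrt{5} \approx 2.2361$)
$W = - \sqrt{5} \approx -2.2361$
$\left(\frac{W}{11} - 15\right) \left(-1\right) = \left(\frac{\left(-1\right) \sqrt{5}}{11} - 15\right) \left(-1\right) = \left(- \sqrt{5} \cdot \frac{1}{11} - 15\right) \left(-1\right) = \left(- \frac{\sqrt{5}}{11} - 15\right) \left(-1\right) = \left(-15 - \frac{\sqrt{5}}{11}\right) \left(-1\right) = 15 + \frac{\sqrt{5}}{11}$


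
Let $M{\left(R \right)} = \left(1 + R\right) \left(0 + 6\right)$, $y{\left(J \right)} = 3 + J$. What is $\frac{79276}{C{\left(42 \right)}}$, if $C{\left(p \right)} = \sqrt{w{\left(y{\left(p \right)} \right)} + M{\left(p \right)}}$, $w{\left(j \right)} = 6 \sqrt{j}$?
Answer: $\frac{39638 \sqrt{6}}{3 \sqrt{43 + 3 \sqrt{5}}} \approx 4590.4$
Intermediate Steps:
$M{\left(R \right)} = 6 + 6 R$ ($M{\left(R \right)} = \left(1 + R\right) 6 = 6 + 6 R$)
$C{\left(p \right)} = \sqrt{6 + 6 p + 6 \sqrt{3 + p}}$ ($C{\left(p \right)} = \sqrt{6 \sqrt{3 + p} + \left(6 + 6 p\right)} = \sqrt{6 + 6 p + 6 \sqrt{3 + p}}$)
$\frac{79276}{C{\left(42 \right)}} = \frac{79276}{\sqrt{6 + 6 \cdot 42 + 6 \sqrt{3 + 42}}} = \frac{79276}{\sqrt{6 + 252 + 6 \sqrt{45}}} = \frac{79276}{\sqrt{6 + 252 + 6 \cdot 3 \sqrt{5}}} = \frac{79276}{\sqrt{6 + 252 + 18 \sqrt{5}}} = \frac{79276}{\sqrt{258 + 18 \sqrt{5}}}$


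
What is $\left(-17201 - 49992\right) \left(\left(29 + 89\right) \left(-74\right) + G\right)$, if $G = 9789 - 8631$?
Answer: $508919782$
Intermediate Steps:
$G = 1158$
$\left(-17201 - 49992\right) \left(\left(29 + 89\right) \left(-74\right) + G\right) = \left(-17201 - 49992\right) \left(\left(29 + 89\right) \left(-74\right) + 1158\right) = - 67193 \left(118 \left(-74\right) + 1158\right) = - 67193 \left(-8732 + 1158\right) = \left(-67193\right) \left(-7574\right) = 508919782$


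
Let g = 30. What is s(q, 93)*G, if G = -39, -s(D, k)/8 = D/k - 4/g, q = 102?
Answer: 46592/155 ≈ 300.59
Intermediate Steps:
s(D, k) = 16/15 - 8*D/k (s(D, k) = -8*(D/k - 4/30) = -8*(D/k - 4*1/30) = -8*(D/k - 2/15) = -8*(-2/15 + D/k) = 16/15 - 8*D/k)
s(q, 93)*G = (16/15 - 8*102/93)*(-39) = (16/15 - 8*102*1/93)*(-39) = (16/15 - 272/31)*(-39) = -3584/465*(-39) = 46592/155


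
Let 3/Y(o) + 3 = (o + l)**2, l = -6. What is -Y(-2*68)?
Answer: -3/20161 ≈ -0.00014880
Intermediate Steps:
Y(o) = 3/(-3 + (-6 + o)**2) (Y(o) = 3/(-3 + (o - 6)**2) = 3/(-3 + (-6 + o)**2))
-Y(-2*68) = -3/(-3 + (-6 - 2*68)**2) = -3/(-3 + (-6 - 136)**2) = -3/(-3 + (-142)**2) = -3/(-3 + 20164) = -3/20161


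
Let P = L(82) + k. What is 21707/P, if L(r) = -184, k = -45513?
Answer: -21707/45697 ≈ -0.47502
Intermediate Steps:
P = -45697 (P = -184 - 45513 = -45697)
21707/P = 21707/(-45697) = 21707*(-1/45697) = -21707/45697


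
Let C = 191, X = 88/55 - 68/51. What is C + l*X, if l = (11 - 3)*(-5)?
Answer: 541/3 ≈ 180.33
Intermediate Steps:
X = 4/15 (X = 88*(1/55) - 68*1/51 = 8/5 - 4/3 = 4/15 ≈ 0.26667)
l = -40 (l = 8*(-5) = -40)
C + l*X = 191 - 40*4/15 = 191 - 32/3 = 541/3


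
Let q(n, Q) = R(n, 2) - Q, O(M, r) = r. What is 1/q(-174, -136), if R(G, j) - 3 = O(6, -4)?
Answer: 1/135 ≈ 0.0074074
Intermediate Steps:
R(G, j) = -1 (R(G, j) = 3 - 4 = -1)
q(n, Q) = -1 - Q
1/q(-174, -136) = 1/(-1 - 1*(-136)) = 1/(-1 + 136) = 1/135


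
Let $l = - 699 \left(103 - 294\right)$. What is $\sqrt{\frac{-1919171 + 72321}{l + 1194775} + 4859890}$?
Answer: $\frac{\sqrt{2143622004766135610}}{664142} \approx 2204.5$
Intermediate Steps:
$l = 133509$ ($l = \left(-699\right) \left(-191\right) = 133509$)
$\sqrt{\frac{-1919171 + 72321}{l + 1194775} + 4859890} = \sqrt{\frac{-1919171 + 72321}{133509 + 1194775} + 4859890} = \sqrt{- \frac{1846850}{1328284} + 4859890} = \sqrt{\left(-1846850\right) \frac{1}{1328284} + 4859890} = \sqrt{- \frac{923425}{664142} + 4859890} = \sqrt{\frac{3227656140955}{664142}} = \frac{\sqrt{2143622004766135610}}{664142}$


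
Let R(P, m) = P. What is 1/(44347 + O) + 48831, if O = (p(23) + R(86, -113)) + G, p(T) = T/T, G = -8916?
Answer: 1734379459/35518 ≈ 48831.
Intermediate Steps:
p(T) = 1
O = -8829 (O = (1 + 86) - 8916 = 87 - 8916 = -8829)
1/(44347 + O) + 48831 = 1/(44347 - 8829) + 48831 = 1/35518 + 48831 = 1734379459/35518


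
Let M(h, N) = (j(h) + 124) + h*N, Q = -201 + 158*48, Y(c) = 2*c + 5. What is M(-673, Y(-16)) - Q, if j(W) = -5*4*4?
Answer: 10832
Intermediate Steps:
Y(c) = 5 + 2*c
j(W) = -80 (j(W) = -20*4 = -80)
Q = 7383 (Q = -201 + 7584 = 7383)
M(h, N) = 44 + N*h (M(h, N) = (-80 + 124) + h*N = 44 + N*h)
M(-673, Y(-16)) - Q = (44 + (5 + 2*(-16))*(-673)) - 1*7383 = (44 + (5 - 32)*(-673)) - 7383 = (44 - 27*(-673)) - 7383 = (44 + 18171) - 7383 = 18215 - 7383 = 10832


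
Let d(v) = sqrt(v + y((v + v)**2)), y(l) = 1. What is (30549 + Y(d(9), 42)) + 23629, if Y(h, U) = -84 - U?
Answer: 54052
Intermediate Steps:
d(v) = sqrt(1 + v) (d(v) = sqrt(v + 1) = sqrt(1 + v))
(30549 + Y(d(9), 42)) + 23629 = (30549 + (-84 - 1*42)) + 23629 = (30549 + (-84 - 42)) + 23629 = (30549 - 126) + 23629 = 30423 + 23629 = 54052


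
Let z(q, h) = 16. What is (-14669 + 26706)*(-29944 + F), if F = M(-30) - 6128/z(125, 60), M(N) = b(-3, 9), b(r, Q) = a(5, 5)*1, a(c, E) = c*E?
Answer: -364745174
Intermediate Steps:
a(c, E) = E*c
b(r, Q) = 25 (b(r, Q) = (5*5)*1 = 25*1 = 25)
M(N) = 25
F = -358 (F = 25 - 6128/16 = 25 - 6128*1/16 = 25 - 383 = -358)
(-14669 + 26706)*(-29944 + F) = (-14669 + 26706)*(-29944 - 358) = 12037*(-30302) = -364745174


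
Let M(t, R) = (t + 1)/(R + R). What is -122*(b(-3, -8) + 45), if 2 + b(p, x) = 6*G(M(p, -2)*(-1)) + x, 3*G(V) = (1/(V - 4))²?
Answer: -346846/81 ≈ -4282.0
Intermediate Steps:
M(t, R) = (1 + t)/(2*R) (M(t, R) = (1 + t)/((2*R)) = (1 + t)*(1/(2*R)) = (1 + t)/(2*R))
G(V) = 1/(3*(-4 + V)²) (G(V) = (1/(V - 4))²/3 = (1/(-4 + V))²/3 = 1/(3*(-4 + V)²))
b(p, x) = -2 + x + 2/(-15/4 + p/4)² (b(p, x) = -2 + (6*(1/(3*(-4 + ((½)*(1 + p)/(-2))*(-1))²)) + x) = -2 + (6*(1/(3*(-4 + ((½)*(-½)*(1 + p))*(-1))²)) + x) = -2 + (6*(1/(3*(-4 + (-¼ - p/4)*(-1))²)) + x) = -2 + (6*(1/(3*(-4 + (¼ + p/4))²)) + x) = -2 + (6*(1/(3*(-15/4 + p/4)²)) + x) = -2 + (2/(-15/4 + p/4)² + x) = -2 + (x + 2/(-15/4 + p/4)²) = -2 + x + 2/(-15/4 + p/4)²)
-122*(b(-3, -8) + 45) = -122*((-2 - 8 + 32/(15 - 1*(-3))²) + 45) = -122*((-2 - 8 + 32/(15 + 3)²) + 45) = -122*((-2 - 8 + 32/18²) + 45) = -122*((-2 - 8 + 32*(1/324)) + 45) = -122*((-2 - 8 + 8/81) + 45) = -122*(-802/81 + 45) = -122*2843/81 = -346846/81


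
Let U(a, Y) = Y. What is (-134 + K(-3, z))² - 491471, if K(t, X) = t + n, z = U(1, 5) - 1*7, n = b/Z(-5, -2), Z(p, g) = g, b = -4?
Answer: -473246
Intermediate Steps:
n = 2 (n = -4/(-2) = -4*(-½) = 2)
z = -2 (z = 5 - 1*7 = 5 - 7 = -2)
K(t, X) = 2 + t (K(t, X) = t + 2 = 2 + t)
(-134 + K(-3, z))² - 491471 = (-134 + (2 - 3))² - 491471 = (-134 - 1)² - 491471 = (-135)² - 491471 = 18225 - 491471 = -473246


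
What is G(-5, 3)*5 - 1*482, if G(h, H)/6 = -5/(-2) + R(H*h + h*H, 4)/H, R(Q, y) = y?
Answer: -367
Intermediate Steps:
G(h, H) = 15 + 24/H (G(h, H) = 6*(-5/(-2) + 4/H) = 6*(-5*(-½) + 4/H) = 6*(5/2 + 4/H) = 15 + 24/H)
G(-5, 3)*5 - 1*482 = (15 + 24/3)*5 - 1*482 = (15 + 24*(⅓))*5 - 482 = (15 + 8)*5 - 482 = 23*5 - 482 = 115 - 482 = -367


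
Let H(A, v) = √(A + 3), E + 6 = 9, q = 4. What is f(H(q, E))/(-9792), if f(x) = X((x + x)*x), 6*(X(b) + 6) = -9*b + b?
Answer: 37/14688 ≈ 0.0025191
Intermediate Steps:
E = 3 (E = -6 + 9 = 3)
H(A, v) = √(3 + A)
X(b) = -6 - 4*b/3 (X(b) = -6 + (-9*b + b)/6 = -6 + (-8*b)/6 = -6 - 4*b/3)
f(x) = -6 - 8*x²/3 (f(x) = -6 - 4*(x + x)*x/3 = -6 - 4*2*x*x/3 = -6 - 8*x²/3)
f(H(q, E))/(-9792) = (-6 - 8*(√(3 + 4))²/3)/(-9792) = (-6 - 8*(√7)²/3)*(-1/9792) = (-6 - 8/3*7)*(-1/9792) = (-6 - 56/3)*(-1/9792) = -74/3*(-1/9792) = 37/14688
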